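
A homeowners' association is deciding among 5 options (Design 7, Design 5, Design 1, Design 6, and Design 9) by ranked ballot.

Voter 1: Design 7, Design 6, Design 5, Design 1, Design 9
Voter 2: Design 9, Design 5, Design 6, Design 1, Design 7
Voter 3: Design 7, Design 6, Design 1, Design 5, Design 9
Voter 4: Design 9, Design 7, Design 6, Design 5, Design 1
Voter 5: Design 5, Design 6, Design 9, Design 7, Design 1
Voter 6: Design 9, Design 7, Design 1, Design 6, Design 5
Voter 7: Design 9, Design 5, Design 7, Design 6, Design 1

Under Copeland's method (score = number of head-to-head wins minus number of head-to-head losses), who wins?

Pairwise results:
  Design 7 vs Design 5: Design 7 wins 4–3.
  Design 7 vs Design 1: Design 7 wins 6–1.
  Design 7 vs Design 6: Design 7 wins 5–2.
  Design 7 vs Design 9: Design 9 wins 5–2.
  Design 5 vs Design 1: Design 5 wins 5–2.
  Design 5 vs Design 6: Design 6 wins 4–3.
  Design 5 vs Design 9: Design 9 wins 4–3.
  Design 1 vs Design 6: Design 6 wins 6–1.
  Design 1 vs Design 9: Design 9 wins 5–2.
  Design 6 vs Design 9: Design 9 wins 4–3.
Copeland scores (wins − losses):
  Design 7: 3 − 1 = 2
  Design 5: 1 − 3 = -2
  Design 1: 0 − 4 = -4
  Design 6: 2 − 2 = 0
  Design 9: 4 − 0 = 4
Design 9 has the best Copeland score.

Design 9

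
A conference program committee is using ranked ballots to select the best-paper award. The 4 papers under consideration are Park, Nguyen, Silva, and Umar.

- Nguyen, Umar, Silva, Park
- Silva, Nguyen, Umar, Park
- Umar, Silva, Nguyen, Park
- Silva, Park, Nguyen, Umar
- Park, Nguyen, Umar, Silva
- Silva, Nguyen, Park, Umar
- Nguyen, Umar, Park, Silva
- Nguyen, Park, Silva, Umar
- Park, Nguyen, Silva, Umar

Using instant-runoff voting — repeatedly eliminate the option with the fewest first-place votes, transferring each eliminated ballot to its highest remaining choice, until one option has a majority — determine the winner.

Round 1: Nguyen 3, Silva 3, Park 2, Umar 1. Umar has the fewest and is eliminated.
Round 2: Silva 4, Nguyen 3, Park 2. Park has the fewest and is eliminated.
Round 3: Nguyen 5, Silva 4. Nguyen has a majority.

Nguyen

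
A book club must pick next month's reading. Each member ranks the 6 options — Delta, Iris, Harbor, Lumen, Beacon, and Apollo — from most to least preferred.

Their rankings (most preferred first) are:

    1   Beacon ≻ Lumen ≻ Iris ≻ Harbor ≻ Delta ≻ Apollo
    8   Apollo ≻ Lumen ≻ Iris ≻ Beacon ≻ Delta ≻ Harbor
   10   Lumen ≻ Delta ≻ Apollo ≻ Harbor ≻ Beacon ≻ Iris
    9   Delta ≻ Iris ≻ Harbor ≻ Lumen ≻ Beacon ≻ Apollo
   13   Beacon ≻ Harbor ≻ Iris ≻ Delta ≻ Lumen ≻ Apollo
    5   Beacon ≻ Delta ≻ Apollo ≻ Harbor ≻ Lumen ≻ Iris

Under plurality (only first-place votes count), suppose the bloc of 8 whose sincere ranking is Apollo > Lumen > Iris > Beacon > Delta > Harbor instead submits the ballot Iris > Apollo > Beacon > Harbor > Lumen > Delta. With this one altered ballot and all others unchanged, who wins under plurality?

First-place totals with the altered ballot: Delta 9, Iris 8, Harbor 0, Lumen 10, Beacon 19, Apollo 0.
The winner is unchanged: still Beacon.

Beacon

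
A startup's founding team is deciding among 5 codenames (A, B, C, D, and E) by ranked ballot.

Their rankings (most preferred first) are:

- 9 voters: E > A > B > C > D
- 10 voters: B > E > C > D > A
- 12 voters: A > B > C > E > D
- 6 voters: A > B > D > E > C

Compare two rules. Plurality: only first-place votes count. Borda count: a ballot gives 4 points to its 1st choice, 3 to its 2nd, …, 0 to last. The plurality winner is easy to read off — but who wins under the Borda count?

Plurality first-place counts: A 18, B 10, C 0, D 0, E 9 → A.
Borda totals: A 99, B 112, C 53, D 22, E 84 → B.

B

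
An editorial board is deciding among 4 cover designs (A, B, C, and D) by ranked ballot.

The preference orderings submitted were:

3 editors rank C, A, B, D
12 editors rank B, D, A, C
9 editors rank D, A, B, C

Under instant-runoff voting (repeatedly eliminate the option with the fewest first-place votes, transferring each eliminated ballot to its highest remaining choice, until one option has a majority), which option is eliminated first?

Round 1: B 12, D 9, C 3, A 0. A has the fewest and is eliminated.
Round 2: B 12, D 9, C 3. C has the fewest and is eliminated.
Round 3: B 15, D 9. B has a majority.

A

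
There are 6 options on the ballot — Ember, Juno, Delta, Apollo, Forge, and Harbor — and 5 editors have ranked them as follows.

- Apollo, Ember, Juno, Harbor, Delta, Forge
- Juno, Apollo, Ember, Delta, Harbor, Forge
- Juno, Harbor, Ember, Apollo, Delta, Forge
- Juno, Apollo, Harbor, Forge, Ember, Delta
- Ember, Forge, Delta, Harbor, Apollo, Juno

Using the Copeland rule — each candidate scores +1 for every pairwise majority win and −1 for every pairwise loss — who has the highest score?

Juno

Pairwise results:
  Ember vs Juno: Juno wins 3–2.
  Ember vs Delta: Ember wins 5–0.
  Ember vs Apollo: Apollo wins 3–2.
  Ember vs Forge: Ember wins 4–1.
  Ember vs Harbor: Ember wins 3–2.
  Juno vs Delta: Juno wins 4–1.
  Juno vs Apollo: Juno wins 3–2.
  Juno vs Forge: Juno wins 4–1.
  Juno vs Harbor: Juno wins 4–1.
  Delta vs Apollo: Apollo wins 4–1.
  Delta vs Forge: Delta wins 3–2.
  Delta vs Harbor: Harbor wins 3–2.
  Apollo vs Forge: Apollo wins 4–1.
  Apollo vs Harbor: Apollo wins 3–2.
  Forge vs Harbor: Harbor wins 4–1.
Copeland scores (wins − losses):
  Ember: 3 − 2 = 1
  Juno: 5 − 0 = 5
  Delta: 1 − 4 = -3
  Apollo: 4 − 1 = 3
  Forge: 0 − 5 = -5
  Harbor: 2 − 3 = -1
Juno has the best Copeland score.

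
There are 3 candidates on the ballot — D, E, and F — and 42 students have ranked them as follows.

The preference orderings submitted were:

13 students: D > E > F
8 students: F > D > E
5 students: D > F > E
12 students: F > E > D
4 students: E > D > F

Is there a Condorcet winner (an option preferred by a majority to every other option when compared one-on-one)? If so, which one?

Head-to-head results (42 voters total):
D vs E: D wins 26–16.
D vs F: D wins 22–20.
E vs F: F wins 25–17.
D beats each rival — E (26–16), F (22–20) — so D is the Condorcet winner.

D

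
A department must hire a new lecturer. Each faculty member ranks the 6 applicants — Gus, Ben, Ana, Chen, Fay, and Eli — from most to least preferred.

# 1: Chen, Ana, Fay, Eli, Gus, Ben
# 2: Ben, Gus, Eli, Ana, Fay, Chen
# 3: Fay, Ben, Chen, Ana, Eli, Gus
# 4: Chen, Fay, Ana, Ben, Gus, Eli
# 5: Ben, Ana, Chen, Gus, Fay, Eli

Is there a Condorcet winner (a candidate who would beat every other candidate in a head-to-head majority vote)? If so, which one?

Head-to-head results (5 voters total):
Gus vs Ben: Ben wins 4–1.
Gus vs Ana: Ana wins 4–1.
Gus vs Chen: Chen wins 4–1.
Gus vs Fay: Fay wins 3–2.
Gus vs Eli: Gus wins 3–2.
Ben vs Ana: Ben wins 3–2.
Ben vs Chen: Ben wins 3–2.
Ben vs Fay: Fay wins 3–2.
Ben vs Eli: Ben wins 4–1.
Ana vs Chen: Chen wins 3–2.
Ana vs Fay: Ana wins 3–2.
Ana vs Eli: Ana wins 4–1.
Chen vs Fay: Chen wins 3–2.
Chen vs Eli: Chen wins 4–1.
Fay vs Eli: Fay wins 4–1.
No candidate beats all others: Ben beats Ana beats Fay beats Ben, a majority cycle.

None — there is no Condorcet winner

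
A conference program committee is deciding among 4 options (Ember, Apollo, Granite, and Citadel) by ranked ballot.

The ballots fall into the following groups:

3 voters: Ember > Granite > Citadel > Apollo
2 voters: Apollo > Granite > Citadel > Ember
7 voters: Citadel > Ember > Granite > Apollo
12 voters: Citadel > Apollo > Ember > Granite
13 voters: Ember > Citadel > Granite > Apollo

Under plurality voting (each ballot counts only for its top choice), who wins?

Citadel

First-place vote totals:
  Ember: 16
  Apollo: 2
  Granite: 0
  Citadel: 19
Citadel has the most first-place votes.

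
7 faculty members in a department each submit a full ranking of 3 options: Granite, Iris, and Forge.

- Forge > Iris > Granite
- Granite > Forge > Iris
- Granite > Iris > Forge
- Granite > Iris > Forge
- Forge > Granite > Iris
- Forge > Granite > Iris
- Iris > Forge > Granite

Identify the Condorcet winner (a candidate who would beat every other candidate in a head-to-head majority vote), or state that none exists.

Forge

Head-to-head results (7 voters total):
Granite vs Iris: Granite wins 5–2.
Granite vs Forge: Forge wins 4–3.
Iris vs Forge: Forge wins 4–3.
Forge beats each rival — Granite (4–3), Iris (4–3) — so Forge is the Condorcet winner.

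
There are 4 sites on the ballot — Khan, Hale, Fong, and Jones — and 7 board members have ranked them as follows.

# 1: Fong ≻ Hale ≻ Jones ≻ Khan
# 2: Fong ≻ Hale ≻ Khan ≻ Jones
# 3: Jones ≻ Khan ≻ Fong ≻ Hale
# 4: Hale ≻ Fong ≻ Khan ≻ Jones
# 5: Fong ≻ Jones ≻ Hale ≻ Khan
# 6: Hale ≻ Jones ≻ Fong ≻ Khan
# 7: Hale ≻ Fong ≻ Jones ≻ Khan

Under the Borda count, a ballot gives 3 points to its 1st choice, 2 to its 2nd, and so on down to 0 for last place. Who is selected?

Borda scores:
  Khan: 0 + 1 + 2 + 1 + 0 + 0 + 0 = 4
  Hale: 2 + 2 + 0 + 3 + 1 + 3 + 3 = 14
  Fong: 3 + 3 + 1 + 2 + 3 + 1 + 2 = 15
  Jones: 1 + 0 + 3 + 0 + 2 + 2 + 1 = 9
Fong has the highest total.

Fong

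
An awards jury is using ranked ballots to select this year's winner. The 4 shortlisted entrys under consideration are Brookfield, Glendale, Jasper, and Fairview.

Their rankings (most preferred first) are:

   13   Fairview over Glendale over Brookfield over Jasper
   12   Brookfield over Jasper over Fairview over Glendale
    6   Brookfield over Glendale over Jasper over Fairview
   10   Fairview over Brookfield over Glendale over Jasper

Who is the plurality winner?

Fairview

First-place vote totals:
  Brookfield: 18
  Glendale: 0
  Jasper: 0
  Fairview: 23
Fairview has the most first-place votes.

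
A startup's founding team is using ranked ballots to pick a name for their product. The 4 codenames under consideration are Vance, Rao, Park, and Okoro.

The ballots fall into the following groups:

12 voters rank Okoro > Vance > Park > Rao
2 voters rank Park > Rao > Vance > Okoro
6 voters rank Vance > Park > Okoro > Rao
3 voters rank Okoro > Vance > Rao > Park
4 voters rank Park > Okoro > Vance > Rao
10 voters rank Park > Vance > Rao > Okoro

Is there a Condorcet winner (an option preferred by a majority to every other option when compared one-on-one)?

Head-to-head results (37 voters total):
Vance vs Rao: Vance wins 35–2.
Vance vs Park: Vance wins 21–16.
Vance vs Okoro: Okoro wins 19–18.
Rao vs Park: Park wins 34–3.
Rao vs Okoro: Okoro wins 25–12.
Park vs Okoro: Park wins 22–15.
No candidate beats all others: Vance beats Park beats Okoro beats Vance, a majority cycle.

No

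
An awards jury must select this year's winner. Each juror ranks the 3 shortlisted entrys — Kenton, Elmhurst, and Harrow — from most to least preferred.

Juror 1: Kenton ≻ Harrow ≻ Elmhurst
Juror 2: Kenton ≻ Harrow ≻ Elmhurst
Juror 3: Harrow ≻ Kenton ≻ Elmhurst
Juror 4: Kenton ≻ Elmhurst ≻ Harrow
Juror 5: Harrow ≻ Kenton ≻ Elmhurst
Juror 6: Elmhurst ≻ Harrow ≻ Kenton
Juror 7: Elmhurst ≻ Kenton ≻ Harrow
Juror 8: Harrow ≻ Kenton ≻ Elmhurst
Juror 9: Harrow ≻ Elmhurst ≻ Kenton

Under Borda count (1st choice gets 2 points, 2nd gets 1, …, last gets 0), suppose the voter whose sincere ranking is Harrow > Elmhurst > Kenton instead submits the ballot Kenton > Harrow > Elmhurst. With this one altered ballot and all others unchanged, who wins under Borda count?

Borda totals with the altered ballot: Kenton 12, Elmhurst 5, Harrow 10.
The switch changes the winner from Harrow to Kenton.

Kenton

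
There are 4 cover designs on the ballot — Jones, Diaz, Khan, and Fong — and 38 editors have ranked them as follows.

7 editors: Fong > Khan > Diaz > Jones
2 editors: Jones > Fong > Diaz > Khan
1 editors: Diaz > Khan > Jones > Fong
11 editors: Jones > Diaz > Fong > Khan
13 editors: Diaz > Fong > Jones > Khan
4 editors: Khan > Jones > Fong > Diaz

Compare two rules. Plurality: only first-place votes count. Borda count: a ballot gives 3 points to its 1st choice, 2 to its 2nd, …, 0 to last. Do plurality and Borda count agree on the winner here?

Plurality first-place counts: Jones 13, Diaz 14, Khan 4, Fong 7 → Diaz.
Borda totals: Jones 61, Diaz 73, Khan 28, Fong 66 → Diaz.
The two rules agree on Diaz.

Yes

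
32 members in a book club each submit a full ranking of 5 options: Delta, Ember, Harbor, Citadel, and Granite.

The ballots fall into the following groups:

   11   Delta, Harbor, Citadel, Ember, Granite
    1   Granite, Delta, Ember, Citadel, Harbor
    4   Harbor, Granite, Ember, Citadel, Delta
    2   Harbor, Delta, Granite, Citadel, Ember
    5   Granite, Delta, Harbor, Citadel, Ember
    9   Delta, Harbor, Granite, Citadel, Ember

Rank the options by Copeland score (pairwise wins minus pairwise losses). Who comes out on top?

Delta

Pairwise results:
  Delta vs Ember: Delta wins 28–4.
  Delta vs Harbor: Delta wins 26–6.
  Delta vs Citadel: Delta wins 28–4.
  Delta vs Granite: Delta wins 22–10.
  Ember vs Harbor: Harbor wins 31–1.
  Ember vs Citadel: Citadel wins 27–5.
  Ember vs Granite: Granite wins 21–11.
  Harbor vs Citadel: Harbor wins 31–1.
  Harbor vs Granite: Harbor wins 26–6.
  Citadel vs Granite: Granite wins 21–11.
Copeland scores (wins − losses):
  Delta: 4 − 0 = 4
  Ember: 0 − 4 = -4
  Harbor: 3 − 1 = 2
  Citadel: 1 − 3 = -2
  Granite: 2 − 2 = 0
Delta has the best Copeland score.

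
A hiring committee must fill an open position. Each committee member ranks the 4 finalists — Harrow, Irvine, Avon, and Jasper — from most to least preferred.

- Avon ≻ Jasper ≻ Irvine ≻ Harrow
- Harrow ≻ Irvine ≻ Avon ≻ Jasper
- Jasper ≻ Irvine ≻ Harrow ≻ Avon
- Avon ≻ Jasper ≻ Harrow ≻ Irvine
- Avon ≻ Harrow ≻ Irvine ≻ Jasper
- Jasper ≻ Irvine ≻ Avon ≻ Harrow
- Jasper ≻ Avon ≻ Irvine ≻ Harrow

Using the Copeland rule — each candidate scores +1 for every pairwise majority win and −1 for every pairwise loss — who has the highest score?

Avon

Pairwise results:
  Harrow vs Irvine: Irvine wins 4–3.
  Harrow vs Avon: Avon wins 5–2.
  Harrow vs Jasper: Jasper wins 5–2.
  Irvine vs Avon: Avon wins 4–3.
  Irvine vs Jasper: Jasper wins 5–2.
  Avon vs Jasper: Avon wins 4–3.
Copeland scores (wins − losses):
  Harrow: 0 − 3 = -3
  Irvine: 1 − 2 = -1
  Avon: 3 − 0 = 3
  Jasper: 2 − 1 = 1
Avon has the best Copeland score.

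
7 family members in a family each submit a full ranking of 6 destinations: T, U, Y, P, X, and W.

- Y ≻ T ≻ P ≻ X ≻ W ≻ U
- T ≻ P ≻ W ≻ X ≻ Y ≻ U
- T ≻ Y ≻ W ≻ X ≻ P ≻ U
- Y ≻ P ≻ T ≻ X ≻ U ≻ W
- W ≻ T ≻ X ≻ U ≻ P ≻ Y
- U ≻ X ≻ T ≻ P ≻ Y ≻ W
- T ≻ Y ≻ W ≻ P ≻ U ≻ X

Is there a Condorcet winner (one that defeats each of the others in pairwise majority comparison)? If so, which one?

T

Head-to-head results (7 voters total):
T vs U: T wins 6–1.
T vs Y: T wins 5–2.
T vs P: T wins 6–1.
T vs X: T wins 6–1.
T vs W: T wins 6–1.
U vs Y: Y wins 5–2.
U vs P: P wins 5–2.
U vs X: X wins 5–2.
U vs W: W wins 5–2.
Y vs P: Y wins 4–3.
Y vs X: Y wins 4–3.
Y vs W: Y wins 5–2.
P vs X: P wins 4–3.
P vs W: P wins 4–3.
X vs W: W wins 4–3.
T beats each rival — U (6–1), Y (5–2), P (6–1), X (6–1), W (6–1) — so T is the Condorcet winner.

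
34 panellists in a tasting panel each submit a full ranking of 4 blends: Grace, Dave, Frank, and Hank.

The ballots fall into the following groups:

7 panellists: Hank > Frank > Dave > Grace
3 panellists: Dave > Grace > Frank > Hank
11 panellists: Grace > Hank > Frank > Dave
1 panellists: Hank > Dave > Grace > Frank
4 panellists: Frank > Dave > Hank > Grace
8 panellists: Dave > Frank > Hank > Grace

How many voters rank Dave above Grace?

23

Ballots ranking Dave above Grace: 7+3+1+4+8 = 23.
Ballots ranking Grace above Dave: 11.
So 23 of 34 voters prefer Dave to Grace.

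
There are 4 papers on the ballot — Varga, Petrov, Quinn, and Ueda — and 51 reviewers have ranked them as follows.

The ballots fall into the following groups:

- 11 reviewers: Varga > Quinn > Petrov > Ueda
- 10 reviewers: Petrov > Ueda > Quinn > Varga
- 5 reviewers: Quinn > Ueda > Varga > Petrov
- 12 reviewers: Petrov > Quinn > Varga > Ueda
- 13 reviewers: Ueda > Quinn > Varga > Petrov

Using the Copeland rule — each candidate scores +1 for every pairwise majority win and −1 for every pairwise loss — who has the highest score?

Quinn

Pairwise results:
  Varga vs Petrov: Varga wins 29–22.
  Varga vs Quinn: Quinn wins 40–11.
  Varga vs Ueda: Ueda wins 28–23.
  Petrov vs Quinn: Quinn wins 29–22.
  Petrov vs Ueda: Petrov wins 33–18.
  Quinn vs Ueda: Quinn wins 28–23.
Copeland scores (wins − losses):
  Varga: 1 − 2 = -1
  Petrov: 1 − 2 = -1
  Quinn: 3 − 0 = 3
  Ueda: 1 − 2 = -1
Quinn has the best Copeland score.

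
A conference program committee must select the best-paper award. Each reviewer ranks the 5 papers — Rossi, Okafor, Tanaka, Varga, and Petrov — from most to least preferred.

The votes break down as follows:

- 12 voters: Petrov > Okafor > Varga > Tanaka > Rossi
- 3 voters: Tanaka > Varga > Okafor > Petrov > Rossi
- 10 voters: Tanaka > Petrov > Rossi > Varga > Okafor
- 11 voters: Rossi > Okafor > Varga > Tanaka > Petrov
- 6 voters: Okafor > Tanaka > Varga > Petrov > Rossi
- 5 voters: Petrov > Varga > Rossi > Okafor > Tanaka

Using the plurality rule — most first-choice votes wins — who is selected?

Petrov

First-place vote totals:
  Rossi: 11
  Okafor: 6
  Tanaka: 13
  Varga: 0
  Petrov: 17
Petrov has the most first-place votes.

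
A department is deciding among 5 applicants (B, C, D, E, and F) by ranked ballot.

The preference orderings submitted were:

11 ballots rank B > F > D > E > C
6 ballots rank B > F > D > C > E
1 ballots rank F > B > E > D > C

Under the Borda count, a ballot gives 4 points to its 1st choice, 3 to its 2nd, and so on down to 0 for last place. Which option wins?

B

Borda scores:
  B: 11·4 + 6·4 + 3 = 71
  C: 11·0 + 6·1 + 0 = 6
  D: 11·2 + 6·2 + 1 = 35
  E: 11·1 + 6·0 + 2 = 13
  F: 11·3 + 6·3 + 4 = 55
B has the highest total.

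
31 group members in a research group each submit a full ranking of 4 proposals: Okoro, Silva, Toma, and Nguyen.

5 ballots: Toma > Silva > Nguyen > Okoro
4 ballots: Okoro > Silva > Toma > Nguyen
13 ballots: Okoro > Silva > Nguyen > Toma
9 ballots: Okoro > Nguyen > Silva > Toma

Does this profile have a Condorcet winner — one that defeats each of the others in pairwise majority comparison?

Head-to-head results (31 voters total):
Okoro vs Silva: Okoro wins 26–5.
Okoro vs Toma: Okoro wins 26–5.
Okoro vs Nguyen: Okoro wins 26–5.
Silva vs Toma: Silva wins 26–5.
Silva vs Nguyen: Silva wins 22–9.
Toma vs Nguyen: Nguyen wins 22–9.
Okoro beats each rival — Silva (26–5), Toma (26–5), Nguyen (26–5) — so Okoro is the Condorcet winner.

Yes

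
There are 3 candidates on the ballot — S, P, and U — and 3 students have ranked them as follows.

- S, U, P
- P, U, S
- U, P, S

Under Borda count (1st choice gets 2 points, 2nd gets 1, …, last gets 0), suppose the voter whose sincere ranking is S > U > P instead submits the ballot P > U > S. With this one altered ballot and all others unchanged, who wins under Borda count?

P

Borda totals with the altered ballot: S 0, P 5, U 4.
The switch changes the winner from U to P.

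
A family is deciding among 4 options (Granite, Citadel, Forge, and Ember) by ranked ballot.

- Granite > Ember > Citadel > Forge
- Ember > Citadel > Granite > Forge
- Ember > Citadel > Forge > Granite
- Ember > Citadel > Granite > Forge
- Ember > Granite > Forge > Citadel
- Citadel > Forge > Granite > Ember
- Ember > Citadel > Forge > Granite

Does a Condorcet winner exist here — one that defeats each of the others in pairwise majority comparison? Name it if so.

Ember

Head-to-head results (7 voters total):
Granite vs Citadel: Citadel wins 5–2.
Granite vs Forge: Granite wins 4–3.
Granite vs Ember: Ember wins 5–2.
Citadel vs Forge: Citadel wins 6–1.
Citadel vs Ember: Ember wins 6–1.
Forge vs Ember: Ember wins 6–1.
Ember beats each rival — Granite (5–2), Citadel (6–1), Forge (6–1) — so Ember is the Condorcet winner.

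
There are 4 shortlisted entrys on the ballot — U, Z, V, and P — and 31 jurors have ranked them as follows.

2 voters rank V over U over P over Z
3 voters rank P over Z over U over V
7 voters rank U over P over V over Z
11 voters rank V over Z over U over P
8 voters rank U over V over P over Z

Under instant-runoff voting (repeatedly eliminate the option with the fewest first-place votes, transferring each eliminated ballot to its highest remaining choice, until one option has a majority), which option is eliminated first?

Round 1: U 15, V 13, P 3, Z 0. Z has the fewest and is eliminated.
Round 2: U 15, V 13, P 3. P has the fewest and is eliminated.
Round 3: U 18, V 13. U has a majority.

Z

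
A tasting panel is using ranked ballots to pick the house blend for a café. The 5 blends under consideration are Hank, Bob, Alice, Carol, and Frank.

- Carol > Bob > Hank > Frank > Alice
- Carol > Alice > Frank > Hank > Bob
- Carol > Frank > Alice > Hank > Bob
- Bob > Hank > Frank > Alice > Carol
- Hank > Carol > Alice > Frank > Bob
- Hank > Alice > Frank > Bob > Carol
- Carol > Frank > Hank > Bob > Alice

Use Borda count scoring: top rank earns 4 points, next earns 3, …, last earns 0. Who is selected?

Borda scores:
  Hank: 2 + 1 + 1 + 3 + 4 + 4 + 2 = 17
  Bob: 3 + 0 + 0 + 4 + 0 + 1 + 1 = 9
  Alice: 0 + 3 + 2 + 1 + 2 + 3 + 0 = 11
  Carol: 4 + 4 + 4 + 0 + 3 + 0 + 4 = 19
  Frank: 1 + 2 + 3 + 2 + 1 + 2 + 3 = 14
Carol has the highest total.

Carol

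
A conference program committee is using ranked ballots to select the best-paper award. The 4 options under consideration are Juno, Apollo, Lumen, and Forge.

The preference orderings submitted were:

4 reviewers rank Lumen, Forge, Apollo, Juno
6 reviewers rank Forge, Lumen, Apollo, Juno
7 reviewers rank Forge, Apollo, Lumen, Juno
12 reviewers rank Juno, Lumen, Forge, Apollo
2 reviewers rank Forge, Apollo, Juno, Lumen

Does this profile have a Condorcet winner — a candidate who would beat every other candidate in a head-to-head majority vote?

Yes

Head-to-head results (31 voters total):
Juno vs Apollo: Apollo wins 19–12.
Juno vs Lumen: Lumen wins 17–14.
Juno vs Forge: Forge wins 19–12.
Apollo vs Lumen: Lumen wins 22–9.
Apollo vs Forge: Forge wins 31–0.
Lumen vs Forge: Lumen wins 16–15.
Lumen beats each rival — Juno (17–14), Apollo (22–9), Forge (16–15) — so Lumen is the Condorcet winner.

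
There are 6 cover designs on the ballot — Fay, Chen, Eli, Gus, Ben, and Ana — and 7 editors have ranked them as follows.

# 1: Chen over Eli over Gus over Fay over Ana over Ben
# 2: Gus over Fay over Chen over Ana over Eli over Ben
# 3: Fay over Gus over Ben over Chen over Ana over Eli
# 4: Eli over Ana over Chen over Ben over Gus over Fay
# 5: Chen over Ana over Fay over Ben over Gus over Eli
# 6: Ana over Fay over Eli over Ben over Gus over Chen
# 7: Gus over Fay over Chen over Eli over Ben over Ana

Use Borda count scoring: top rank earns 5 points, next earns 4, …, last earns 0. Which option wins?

Borda scores:
  Fay: 2 + 4 + 5 + 0 + 3 + 4 + 4 = 22
  Chen: 5 + 3 + 2 + 3 + 5 + 0 + 3 = 21
  Eli: 4 + 1 + 0 + 5 + 0 + 3 + 2 = 15
  Gus: 3 + 5 + 4 + 1 + 1 + 1 + 5 = 20
  Ben: 0 + 0 + 3 + 2 + 2 + 2 + 1 = 10
  Ana: 1 + 2 + 1 + 4 + 4 + 5 + 0 = 17
Fay has the highest total.

Fay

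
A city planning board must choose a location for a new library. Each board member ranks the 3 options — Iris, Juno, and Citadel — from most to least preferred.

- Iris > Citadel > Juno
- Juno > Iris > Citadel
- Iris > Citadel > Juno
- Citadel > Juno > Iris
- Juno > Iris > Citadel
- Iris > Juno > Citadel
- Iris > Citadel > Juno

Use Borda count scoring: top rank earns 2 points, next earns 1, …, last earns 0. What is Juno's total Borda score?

6

Borda scores:
  Iris: 2 + 1 + 2 + 0 + 1 + 2 + 2 = 10
  Juno: 0 + 2 + 0 + 1 + 2 + 1 + 0 = 6
  Citadel: 1 + 0 + 1 + 2 + 0 + 0 + 1 = 5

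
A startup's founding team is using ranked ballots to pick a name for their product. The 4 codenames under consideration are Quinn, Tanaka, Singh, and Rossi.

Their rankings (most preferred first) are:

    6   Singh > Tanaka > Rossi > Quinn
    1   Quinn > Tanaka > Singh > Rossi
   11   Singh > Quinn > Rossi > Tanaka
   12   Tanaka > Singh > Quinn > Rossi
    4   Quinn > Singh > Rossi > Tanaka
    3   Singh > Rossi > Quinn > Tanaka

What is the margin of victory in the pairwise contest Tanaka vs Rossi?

1

Ballots ranking Tanaka above Rossi: 6+1+12 = 19.
Ballots ranking Rossi above Tanaka: 11+4+3 = 18.
Tanaka wins 19–18, a margin of 1.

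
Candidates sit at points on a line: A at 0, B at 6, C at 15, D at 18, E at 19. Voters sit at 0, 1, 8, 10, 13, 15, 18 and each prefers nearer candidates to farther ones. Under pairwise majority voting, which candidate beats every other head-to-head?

B

With single-peaked preferences on a line, the Condorcet winner is the candidate closest to the median voter.
The median voter (position 10) is closest to B at 6.
Check: B vs A — voters closer to B: 5 of 7.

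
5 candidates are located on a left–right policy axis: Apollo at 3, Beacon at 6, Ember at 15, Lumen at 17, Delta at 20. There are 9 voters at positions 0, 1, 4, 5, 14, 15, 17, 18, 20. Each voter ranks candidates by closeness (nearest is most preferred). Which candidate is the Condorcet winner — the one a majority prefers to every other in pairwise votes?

With single-peaked preferences on a line, the Condorcet winner is the candidate closest to the median voter.
The median voter (position 14) is closest to Ember at 15.
Check: Ember vs Delta — voters closer to Ember: 7 of 9.

Ember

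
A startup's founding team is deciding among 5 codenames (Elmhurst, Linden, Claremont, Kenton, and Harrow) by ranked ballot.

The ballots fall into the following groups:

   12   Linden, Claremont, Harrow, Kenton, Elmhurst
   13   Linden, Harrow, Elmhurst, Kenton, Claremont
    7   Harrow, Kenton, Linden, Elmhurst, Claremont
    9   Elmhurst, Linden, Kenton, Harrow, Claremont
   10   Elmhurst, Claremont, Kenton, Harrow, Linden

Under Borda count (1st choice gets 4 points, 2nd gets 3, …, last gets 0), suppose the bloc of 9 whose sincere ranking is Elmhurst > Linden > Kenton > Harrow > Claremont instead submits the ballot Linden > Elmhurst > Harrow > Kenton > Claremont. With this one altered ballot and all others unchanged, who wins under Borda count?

Linden

Borda totals with the altered ballot: Elmhurst 100, Linden 150, Claremont 66, Kenton 75, Harrow 119.
The winner is unchanged: still Linden.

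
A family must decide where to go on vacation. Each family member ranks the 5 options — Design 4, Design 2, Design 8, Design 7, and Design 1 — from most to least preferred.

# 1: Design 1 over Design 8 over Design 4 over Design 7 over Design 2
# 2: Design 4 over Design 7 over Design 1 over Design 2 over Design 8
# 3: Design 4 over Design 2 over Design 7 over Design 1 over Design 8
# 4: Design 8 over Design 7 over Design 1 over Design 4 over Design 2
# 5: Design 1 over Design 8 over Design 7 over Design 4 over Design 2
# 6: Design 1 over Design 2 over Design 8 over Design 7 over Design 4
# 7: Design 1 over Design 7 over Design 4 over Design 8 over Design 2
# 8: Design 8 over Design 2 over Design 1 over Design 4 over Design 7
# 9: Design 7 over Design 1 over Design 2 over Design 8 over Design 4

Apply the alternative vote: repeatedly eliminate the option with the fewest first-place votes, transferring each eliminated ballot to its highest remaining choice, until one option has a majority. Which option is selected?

Design 1

Round 1: Design 1 4, Design 4 2, Design 8 2, Design 7 1, Design 2 0. Design 2 has the fewest and is eliminated.
Round 2: Design 1 4, Design 4 2, Design 8 2, Design 7 1. Design 7 has the fewest and is eliminated.
Round 3: Design 1 5, Design 4 2, Design 8 2. Design 1 has a majority.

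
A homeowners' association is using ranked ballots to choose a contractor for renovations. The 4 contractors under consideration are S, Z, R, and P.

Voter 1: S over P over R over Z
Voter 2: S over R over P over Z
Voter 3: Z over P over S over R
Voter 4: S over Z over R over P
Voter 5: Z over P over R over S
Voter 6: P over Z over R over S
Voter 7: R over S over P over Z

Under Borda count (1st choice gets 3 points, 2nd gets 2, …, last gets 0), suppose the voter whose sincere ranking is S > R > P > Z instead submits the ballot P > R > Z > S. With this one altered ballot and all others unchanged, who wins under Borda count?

Borda totals with the altered ballot: S 9, Z 11, R 9, P 13.
The switch changes the winner from S to P.

P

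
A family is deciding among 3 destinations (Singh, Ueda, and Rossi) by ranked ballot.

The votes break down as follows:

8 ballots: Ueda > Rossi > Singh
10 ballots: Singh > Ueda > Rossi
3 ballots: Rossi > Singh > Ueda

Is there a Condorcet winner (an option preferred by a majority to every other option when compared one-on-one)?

Head-to-head results (21 voters total):
Singh vs Ueda: Singh wins 13–8.
Singh vs Rossi: Rossi wins 11–10.
Ueda vs Rossi: Ueda wins 18–3.
No candidate beats all others: Singh beats Ueda beats Rossi beats Singh, a majority cycle.

No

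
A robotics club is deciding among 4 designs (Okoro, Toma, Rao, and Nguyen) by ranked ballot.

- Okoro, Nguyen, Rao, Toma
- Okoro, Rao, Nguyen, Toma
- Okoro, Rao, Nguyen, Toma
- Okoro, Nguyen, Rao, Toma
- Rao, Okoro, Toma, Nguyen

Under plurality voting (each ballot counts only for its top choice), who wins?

Okoro

First-place vote totals:
  Okoro: 4
  Toma: 0
  Rao: 1
  Nguyen: 0
Okoro has the most first-place votes.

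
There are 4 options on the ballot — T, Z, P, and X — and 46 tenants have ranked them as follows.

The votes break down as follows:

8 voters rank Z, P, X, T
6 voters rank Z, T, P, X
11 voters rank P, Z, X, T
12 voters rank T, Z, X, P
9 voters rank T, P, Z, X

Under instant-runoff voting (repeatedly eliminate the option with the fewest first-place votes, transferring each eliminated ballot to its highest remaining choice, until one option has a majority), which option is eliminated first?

Round 1: T 21, Z 14, P 11, X 0. X has the fewest and is eliminated.
Round 2: T 21, Z 14, P 11. P has the fewest and is eliminated.
Round 3: Z 25, T 21. Z has a majority.

X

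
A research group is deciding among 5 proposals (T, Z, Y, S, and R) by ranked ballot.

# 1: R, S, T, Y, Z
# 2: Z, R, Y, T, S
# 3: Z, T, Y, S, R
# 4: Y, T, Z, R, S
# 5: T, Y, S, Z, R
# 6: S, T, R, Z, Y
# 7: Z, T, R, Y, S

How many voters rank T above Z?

Ballots ranking T above Z: 4.
Ballots ranking Z above T: 3.
So 4 of 7 voters prefer T to Z.

4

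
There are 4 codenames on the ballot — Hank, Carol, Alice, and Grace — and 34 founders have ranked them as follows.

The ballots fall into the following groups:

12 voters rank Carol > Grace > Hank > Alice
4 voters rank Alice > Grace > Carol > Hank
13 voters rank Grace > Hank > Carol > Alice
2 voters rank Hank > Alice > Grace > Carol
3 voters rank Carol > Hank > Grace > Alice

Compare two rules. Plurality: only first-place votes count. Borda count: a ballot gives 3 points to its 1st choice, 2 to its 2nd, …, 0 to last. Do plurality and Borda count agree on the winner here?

No

Plurality first-place counts: Hank 2, Carol 15, Alice 4, Grace 13 → Carol.
Borda totals: Hank 50, Carol 62, Alice 16, Grace 76 → Grace.
The two rules disagree: plurality picks Carol, Borda picks Grace.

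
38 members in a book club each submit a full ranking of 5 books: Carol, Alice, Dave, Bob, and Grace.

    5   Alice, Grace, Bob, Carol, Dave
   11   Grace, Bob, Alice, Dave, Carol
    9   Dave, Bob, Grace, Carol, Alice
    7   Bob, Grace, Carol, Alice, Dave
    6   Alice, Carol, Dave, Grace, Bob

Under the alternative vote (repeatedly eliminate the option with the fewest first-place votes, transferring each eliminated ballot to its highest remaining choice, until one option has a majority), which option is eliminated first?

Carol

Round 1: Alice 11, Grace 11, Dave 9, Bob 7, Carol 0. Carol has the fewest and is eliminated.
Round 2: Alice 11, Grace 11, Dave 9, Bob 7. Bob has the fewest and is eliminated.
Round 3: Grace 18, Alice 11, Dave 9. Dave has the fewest and is eliminated.
Round 4: Grace 27, Alice 11. Grace has a majority.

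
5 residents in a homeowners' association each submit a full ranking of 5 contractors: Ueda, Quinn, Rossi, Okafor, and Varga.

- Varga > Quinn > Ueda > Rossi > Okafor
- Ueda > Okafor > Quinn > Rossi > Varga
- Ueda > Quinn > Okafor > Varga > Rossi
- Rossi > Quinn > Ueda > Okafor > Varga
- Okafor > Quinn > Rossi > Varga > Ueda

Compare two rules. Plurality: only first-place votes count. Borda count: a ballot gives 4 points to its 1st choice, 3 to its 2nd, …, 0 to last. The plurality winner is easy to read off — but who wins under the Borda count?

Plurality first-place counts: Ueda 2, Quinn 0, Rossi 1, Okafor 1, Varga 1 → Ueda.
Borda totals: Ueda 12, Quinn 14, Rossi 8, Okafor 10, Varga 6 → Quinn.

Quinn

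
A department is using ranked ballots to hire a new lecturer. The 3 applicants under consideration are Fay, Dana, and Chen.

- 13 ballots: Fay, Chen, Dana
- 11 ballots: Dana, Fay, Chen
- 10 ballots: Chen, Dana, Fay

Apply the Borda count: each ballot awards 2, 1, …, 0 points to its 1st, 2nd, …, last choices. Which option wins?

Borda scores:
  Fay: 13·2 + 11·1 + 10·0 = 37
  Dana: 13·0 + 11·2 + 10·1 = 32
  Chen: 13·1 + 11·0 + 10·2 = 33
Fay has the highest total.

Fay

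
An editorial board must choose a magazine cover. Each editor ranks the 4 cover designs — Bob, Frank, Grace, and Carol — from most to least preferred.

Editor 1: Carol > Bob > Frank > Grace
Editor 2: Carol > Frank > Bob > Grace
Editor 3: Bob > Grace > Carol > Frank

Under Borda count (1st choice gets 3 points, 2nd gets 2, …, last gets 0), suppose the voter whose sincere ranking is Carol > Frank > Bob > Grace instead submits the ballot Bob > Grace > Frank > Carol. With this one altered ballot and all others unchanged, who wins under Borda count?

Bob

Borda totals with the altered ballot: Bob 8, Frank 2, Grace 4, Carol 4.
The switch changes the winner from Carol to Bob.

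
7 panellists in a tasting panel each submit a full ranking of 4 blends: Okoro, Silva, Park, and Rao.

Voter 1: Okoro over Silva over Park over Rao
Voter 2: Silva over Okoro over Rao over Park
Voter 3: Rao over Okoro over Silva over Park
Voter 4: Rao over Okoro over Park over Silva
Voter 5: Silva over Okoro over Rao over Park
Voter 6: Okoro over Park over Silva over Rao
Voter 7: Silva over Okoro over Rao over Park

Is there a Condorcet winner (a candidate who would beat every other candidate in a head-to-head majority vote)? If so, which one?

Head-to-head results (7 voters total):
Okoro vs Silva: Okoro wins 4–3.
Okoro vs Park: Okoro wins 7–0.
Okoro vs Rao: Okoro wins 5–2.
Silva vs Park: Silva wins 5–2.
Silva vs Rao: Silva wins 5–2.
Park vs Rao: Rao wins 5–2.
Okoro beats each rival — Silva (4–3), Park (7–0), Rao (5–2) — so Okoro is the Condorcet winner.

Okoro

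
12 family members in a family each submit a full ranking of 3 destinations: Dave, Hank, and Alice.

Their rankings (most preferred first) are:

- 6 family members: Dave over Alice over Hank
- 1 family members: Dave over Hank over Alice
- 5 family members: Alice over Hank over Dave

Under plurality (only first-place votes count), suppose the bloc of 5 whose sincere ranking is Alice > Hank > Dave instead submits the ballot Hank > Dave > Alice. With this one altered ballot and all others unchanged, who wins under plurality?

Dave

First-place totals with the altered ballot: Dave 7, Hank 5, Alice 0.
The winner is unchanged: still Dave.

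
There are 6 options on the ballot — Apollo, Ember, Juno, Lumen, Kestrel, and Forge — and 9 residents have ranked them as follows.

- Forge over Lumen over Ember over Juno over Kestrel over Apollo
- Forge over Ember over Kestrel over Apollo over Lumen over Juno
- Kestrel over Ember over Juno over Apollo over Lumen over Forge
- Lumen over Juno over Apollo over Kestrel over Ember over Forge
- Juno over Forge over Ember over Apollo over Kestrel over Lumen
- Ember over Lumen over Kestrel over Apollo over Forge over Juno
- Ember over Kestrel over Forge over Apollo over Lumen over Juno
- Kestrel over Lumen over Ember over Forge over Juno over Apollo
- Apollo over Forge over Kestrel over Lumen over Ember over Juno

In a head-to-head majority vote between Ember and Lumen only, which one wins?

Ember

Ballots ranking Ember above Lumen: 5.
Ballots ranking Lumen above Ember: 4.
Ember wins the head-to-head, 5–4.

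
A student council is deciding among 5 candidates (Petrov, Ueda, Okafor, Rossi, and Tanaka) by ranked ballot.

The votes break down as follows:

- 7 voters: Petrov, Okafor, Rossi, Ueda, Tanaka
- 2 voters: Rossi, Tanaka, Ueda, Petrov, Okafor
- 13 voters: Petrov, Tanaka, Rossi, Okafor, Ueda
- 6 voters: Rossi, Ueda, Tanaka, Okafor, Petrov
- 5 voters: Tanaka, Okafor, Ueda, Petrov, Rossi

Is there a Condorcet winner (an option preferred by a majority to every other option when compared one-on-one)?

Yes

Head-to-head results (33 voters total):
Petrov vs Ueda: Petrov wins 20–13.
Petrov vs Okafor: Petrov wins 22–11.
Petrov vs Rossi: Petrov wins 25–8.
Petrov vs Tanaka: Petrov wins 20–13.
Ueda vs Okafor: Okafor wins 25–8.
Ueda vs Rossi: Rossi wins 28–5.
Ueda vs Tanaka: Tanaka wins 20–13.
Okafor vs Rossi: Rossi wins 21–12.
Okafor vs Tanaka: Tanaka wins 26–7.
Rossi vs Tanaka: Tanaka wins 18–15.
Petrov beats each rival — Ueda (20–13), Okafor (22–11), Rossi (25–8), Tanaka (20–13) — so Petrov is the Condorcet winner.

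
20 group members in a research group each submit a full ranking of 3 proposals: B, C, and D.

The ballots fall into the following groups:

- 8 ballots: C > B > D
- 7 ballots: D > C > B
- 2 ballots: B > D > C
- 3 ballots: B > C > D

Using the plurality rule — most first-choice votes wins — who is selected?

C

First-place vote totals:
  B: 5
  C: 8
  D: 7
C has the most first-place votes.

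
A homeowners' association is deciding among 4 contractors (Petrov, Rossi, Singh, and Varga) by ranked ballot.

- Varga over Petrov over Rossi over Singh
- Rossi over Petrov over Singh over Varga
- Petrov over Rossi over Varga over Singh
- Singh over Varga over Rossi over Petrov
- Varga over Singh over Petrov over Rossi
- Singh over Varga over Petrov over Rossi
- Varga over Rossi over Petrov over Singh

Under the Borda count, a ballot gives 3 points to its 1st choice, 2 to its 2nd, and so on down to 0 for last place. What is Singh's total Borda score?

9

Borda scores:
  Petrov: 2 + 2 + 3 + 0 + 1 + 1 + 1 = 10
  Rossi: 1 + 3 + 2 + 1 + 0 + 0 + 2 = 9
  Singh: 0 + 1 + 0 + 3 + 2 + 3 + 0 = 9
  Varga: 3 + 0 + 1 + 2 + 3 + 2 + 3 = 14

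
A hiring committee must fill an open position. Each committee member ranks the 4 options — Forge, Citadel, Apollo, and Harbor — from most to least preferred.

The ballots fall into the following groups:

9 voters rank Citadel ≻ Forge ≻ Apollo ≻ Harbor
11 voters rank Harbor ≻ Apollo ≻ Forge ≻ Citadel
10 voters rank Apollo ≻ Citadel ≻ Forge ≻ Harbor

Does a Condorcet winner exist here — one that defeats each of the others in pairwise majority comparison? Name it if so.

Head-to-head results (30 voters total):
Forge vs Citadel: Citadel wins 19–11.
Forge vs Apollo: Apollo wins 21–9.
Forge vs Harbor: Forge wins 19–11.
Citadel vs Apollo: Apollo wins 21–9.
Citadel vs Harbor: Citadel wins 19–11.
Apollo vs Harbor: Apollo wins 19–11.
Apollo beats each rival — Forge (21–9), Citadel (21–9), Harbor (19–11) — so Apollo is the Condorcet winner.

Apollo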